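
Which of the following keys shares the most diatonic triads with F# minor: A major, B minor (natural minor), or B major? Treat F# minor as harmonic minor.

Triads of F# minor (harmonic minor): F# minor (i), G# diminished (ii°), A augmented (III+), B minor (iv), C# major (V), D major (VI), E# diminished (vii°).
A major shares 4: F#m, G#dim, Bm, D.
B minor (natural minor) shares 3: F#m, Bm, D.
B major shares 0: none.
The most common triads (4) are shared with A major.

A major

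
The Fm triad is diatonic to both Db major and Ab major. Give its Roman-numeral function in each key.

iii in Db major; vi in Ab major

The scale of Db major is Db Eb F Gb Ab Bb C; F is degree 3, and the triad built there (F-Ab-C) is minor, so it is iii.
The scale of Ab major is Ab Bb C Db Eb F G; F is degree 6, and the triad built there (F-Ab-C) is minor, so it is vi.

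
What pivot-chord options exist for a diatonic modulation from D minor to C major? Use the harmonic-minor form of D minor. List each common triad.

Triads in D minor (harmonic minor): D minor (i), E diminished (ii°), F augmented (III+), G minor (iv), A major (V), Bb major (VI), C# diminished (vii°).
Triads in C major: C major (I), D minor (ii), E minor (iii), F major (IV), G major (V), A minor (vi), B diminished (vii°).
Shared triads with their functions: D minor (i in D minor, ii in C major).

Dm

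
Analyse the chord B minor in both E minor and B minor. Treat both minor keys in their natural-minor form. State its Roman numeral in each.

v in E minor; i in B minor

The scale of E minor (natural minor) is E F# G A B C D; B is degree 5, and the triad built there (B-D-F#) is minor, so it is v.
The scale of B minor (natural minor) is B C# D E F# G A; B is degree 1, and the triad built there (B-D-F#) is minor, so it is i.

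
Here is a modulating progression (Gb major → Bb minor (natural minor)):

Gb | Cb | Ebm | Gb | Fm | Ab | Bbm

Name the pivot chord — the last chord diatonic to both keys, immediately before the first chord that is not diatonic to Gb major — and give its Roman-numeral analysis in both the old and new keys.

Gb — I in Gb major, VI in Bb minor

Chords diatonic to Gb major: Gb, Abm, Bbm, Cb, Db, Ebm, Fdim.
Reading the progression, the first chord not in that set is Fm, so the modulation leaves Gb major there.
The chord immediately before Fm is Gb, which is diatonic to both keys: I in Gb major and VI in Bb minor.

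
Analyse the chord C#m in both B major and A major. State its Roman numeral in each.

ii in B major; iii in A major

The scale of B major is B C# D# E F# G# A#; C# is degree 2, and the triad built there (C#-E-G#) is minor, so it is ii.
The scale of A major is A B C# D E F# G#; C# is degree 3, and the triad built there (C#-E-G#) is minor, so it is iii.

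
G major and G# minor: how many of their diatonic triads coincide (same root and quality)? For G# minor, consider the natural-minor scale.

0

Diatonic triads of G major: G major (I), A minor (ii), B minor (iii), C major (IV), D major (V), E minor (vi), F# diminished (vii°).
Diatonic triads of G# minor (natural minor): G# minor (i), A# diminished (ii°), B major (III), C# minor (iv), D# minor (v), E major (VI), F# major (VII).
No triad has the same root and quality in both keys.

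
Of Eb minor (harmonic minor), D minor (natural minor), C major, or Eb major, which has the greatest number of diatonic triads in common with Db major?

Eb major

Triads of Db major: Db major (I), Eb minor (ii), F minor (iii), Gb major (IV), Ab major (V), Bb minor (vi), C diminished (vii°).
Eb minor (harmonic minor) shares 1: Ebm.
D minor (natural minor) shares 0: none.
C major shares 0: none.
Eb major shares 2: Fm, Ab.
The most common triads (2) are shared with Eb major.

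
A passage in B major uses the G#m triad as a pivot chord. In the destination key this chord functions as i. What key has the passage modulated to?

The numeral i denotes a minor triad on scale degree 1. With G# on degree 1, the tonic of the new key is G#.
Degree 1 carries a minor triad in minor keys, so the destination is G# minor.
Check: the diatonic triads of G# minor (natural minor) are G#m (i), A#dim (ii°), B (III), C#m (iv), D#m (v), E (VI), F# (VII) — G#m is indeed i.

G# minor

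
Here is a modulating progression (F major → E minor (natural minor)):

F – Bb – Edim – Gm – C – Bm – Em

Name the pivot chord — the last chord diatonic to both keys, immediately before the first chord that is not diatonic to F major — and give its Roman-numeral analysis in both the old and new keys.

C — V in F major, VI in E minor

Chords diatonic to F major: F, Gm, Am, Bb, C, Dm, Edim.
Reading the progression, the first chord not in that set is Bm, so the modulation leaves F major there.
The chord immediately before Bm is C, which is diatonic to both keys: V in F major and VI in E minor.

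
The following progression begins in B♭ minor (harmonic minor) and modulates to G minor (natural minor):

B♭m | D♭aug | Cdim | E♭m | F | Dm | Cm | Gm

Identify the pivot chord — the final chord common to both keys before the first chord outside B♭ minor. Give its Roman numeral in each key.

Chords diatonic to B♭ minor: B♭m, Cdim, D♭aug, E♭m, F, G♭, Adim.
Reading the progression, the first chord not in that set is Dm, so the modulation leaves B♭ minor there.
The chord immediately before Dm is F, which is diatonic to both keys: V in B♭ minor and VII in G minor.

F — V in B♭ minor, VII in G minor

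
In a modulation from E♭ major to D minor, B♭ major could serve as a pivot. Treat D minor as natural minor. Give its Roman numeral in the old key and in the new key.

The scale of E♭ major is E♭ F G A♭ B♭ C D; B♭ is degree 5, and the triad built there (B♭-D-F) is major, so it is V.
The scale of D minor (natural minor) is D E F G A B♭ C; B♭ is degree 6, and the triad built there (B♭-D-F) is major, so it is VI.

V in E♭ major; VI in D minor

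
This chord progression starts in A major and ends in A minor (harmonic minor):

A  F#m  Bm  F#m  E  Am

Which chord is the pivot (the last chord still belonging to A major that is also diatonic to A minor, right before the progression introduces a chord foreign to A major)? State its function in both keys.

E — V in A major, V in A minor

Chords diatonic to A major: A, Bm, C#m, D, E, F#m, G#dim.
Reading the progression, the first chord not in that set is Am, so the modulation leaves A major there.
The chord immediately before Am is E, which is diatonic to both keys: V in A major and V in A minor.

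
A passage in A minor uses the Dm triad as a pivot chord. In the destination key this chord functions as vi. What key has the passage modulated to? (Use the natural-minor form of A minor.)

The numeral vi denotes a minor triad on scale degree 6. With D on degree 6, the tonic of the new key is F.
Degree 6 carries a minor triad in major keys, so the destination is F major.
Check: the diatonic triads of F major are F (I), Gm (ii), Am (iii), Bb (IV), C (V), Dm (vi), Edim (vii°) — Dm is indeed vi.

F major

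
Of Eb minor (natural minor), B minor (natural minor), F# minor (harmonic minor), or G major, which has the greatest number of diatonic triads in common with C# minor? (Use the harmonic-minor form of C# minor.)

B minor

Triads of C# minor (harmonic minor): C#m (i), D#dim (ii°), Eaug (III+), F#m (iv), G# (V), A (VI), B#dim (vii°).
Eb minor (natural minor) shares 0: none.
B minor (natural minor) shares 2: F#m, A.
F# minor (harmonic minor) shares 1: F#m.
G major shares 0: none.
The most common triads (2) are shared with B minor.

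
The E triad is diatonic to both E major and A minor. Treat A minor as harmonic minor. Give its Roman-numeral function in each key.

The scale of E major is E F# G# A B C# D#; E is degree 1, and the triad built there (E-G#-B) is major, so it is I.
The scale of A minor (harmonic minor) is A B C D E F G#; E is degree 5, and the triad built there (E-G#-B) is major, so it is V.

I in E major; V in A minor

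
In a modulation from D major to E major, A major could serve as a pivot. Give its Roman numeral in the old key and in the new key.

V in D major; IV in E major

The scale of D major is D E F# G A B C#; A is degree 5, and the triad built there (A-C#-E) is major, so it is V.
The scale of E major is E F# G# A B C# D#; A is degree 4, and the triad built there (A-C#-E) is major, so it is IV.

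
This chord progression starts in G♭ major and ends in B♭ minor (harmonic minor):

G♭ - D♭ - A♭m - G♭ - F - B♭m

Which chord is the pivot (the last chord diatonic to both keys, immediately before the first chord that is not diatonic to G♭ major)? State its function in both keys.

Chords diatonic to G♭ major: G♭, A♭m, B♭m, C♭, D♭, E♭m, Fdim.
Reading the progression, the first chord not in that set is F, so the modulation leaves G♭ major there.
The chord immediately before F is G♭, which is diatonic to both keys: I in G♭ major and VI in B♭ minor.

G♭ — I in G♭ major, VI in B♭ minor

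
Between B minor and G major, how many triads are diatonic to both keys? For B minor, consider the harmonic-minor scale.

Diatonic triads of B minor (harmonic minor): Bm (i), C#dim (ii°), Daug (III+), Em (iv), F# (V), G (VI), A#dim (vii°).
Diatonic triads of G major: G (I), Am (ii), Bm (iii), C (IV), D (V), Em (vi), F#dim (vii°).
Matching root and quality in both lists: Bm, Em, G.
That gives 3 common triads.

3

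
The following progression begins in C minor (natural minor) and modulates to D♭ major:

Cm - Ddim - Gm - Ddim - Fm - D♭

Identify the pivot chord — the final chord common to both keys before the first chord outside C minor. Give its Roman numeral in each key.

Fm — iv in C minor, iii in D♭ major

Chords diatonic to C minor: Cm, Ddim, E♭, Fm, Gm, A♭, B♭.
Reading the progression, the first chord not in that set is D♭, so the modulation leaves C minor there.
The chord immediately before D♭ is Fm, which is diatonic to both keys: iv in C minor and iii in D♭ major.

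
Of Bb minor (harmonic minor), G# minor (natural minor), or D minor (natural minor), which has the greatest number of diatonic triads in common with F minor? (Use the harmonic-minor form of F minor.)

D minor

Triads of F minor (harmonic minor): Fm (i), Gdim (ii°), Abaug (III+), Bbm (iv), C (V), Db (VI), Edim (vii°).
Bb minor (harmonic minor) shares 1: Bbm.
G# minor (natural minor) shares 0: none.
D minor (natural minor) shares 2: C, Edim.
The most common triads (2) are shared with D minor.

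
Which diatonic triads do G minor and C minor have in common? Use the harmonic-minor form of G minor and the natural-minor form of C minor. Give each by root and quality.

Triads in G minor (harmonic minor): G minor (i), A diminished (ii°), B♭ augmented (III+), C minor (iv), D major (V), E♭ major (VI), F♯ diminished (vii°).
Triads in C minor (natural minor): C minor (i), D diminished (ii°), E♭ major (III), F minor (iv), G minor (v), A♭ major (VI), B♭ major (VII).
Shared triads with their functions: G minor (i in G minor, v in C minor); C minor (iv in G minor, i in C minor); E♭ major (VI in G minor, III in C minor).

Gm, Cm, E♭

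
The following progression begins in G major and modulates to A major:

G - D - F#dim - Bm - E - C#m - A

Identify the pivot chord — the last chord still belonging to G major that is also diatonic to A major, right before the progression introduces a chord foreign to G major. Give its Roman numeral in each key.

Bm — iii in G major, ii in A major

Chords diatonic to G major: G, Am, Bm, C, D, Em, F#dim.
Reading the progression, the first chord not in that set is E, so the modulation leaves G major there.
The chord immediately before E is Bm, which is diatonic to both keys: iii in G major and ii in A major.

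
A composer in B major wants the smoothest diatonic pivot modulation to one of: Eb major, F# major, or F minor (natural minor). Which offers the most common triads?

Triads of B major: B (I), C#m (ii), D#m (iii), E (IV), F# (V), G#m (vi), A#dim (vii°).
Eb major shares 0: none.
F# major shares 4: B, D#m, F#, G#m.
F minor (natural minor) shares 0: none.
The most common triads (4) are shared with F# major.

F# major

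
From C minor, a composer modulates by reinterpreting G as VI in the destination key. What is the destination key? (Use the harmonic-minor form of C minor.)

B minor

The numeral VI denotes a major triad on scale degree 6. With G on degree 6, the tonic of the new key is B.
Degree 6 carries a major triad in minor keys, so the destination is B minor.
Check: the diatonic triads of B minor (natural minor) are Bm (i), C#dim (ii°), D (III), Em (iv), F#m (v), G (VI), A (VII) — G is indeed VI.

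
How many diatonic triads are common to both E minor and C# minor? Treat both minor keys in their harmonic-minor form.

Diatonic triads of E minor (harmonic minor): Em (i), F#dim (ii°), Gaug (III+), Am (iv), B (V), C (VI), D#dim (vii°).
Diatonic triads of C# minor (harmonic minor): C#m (i), D#dim (ii°), Eaug (III+), F#m (iv), G# (V), A (VI), B#dim (vii°).
Matching root and quality in both lists: D#dim.
That gives 1 common triad.

1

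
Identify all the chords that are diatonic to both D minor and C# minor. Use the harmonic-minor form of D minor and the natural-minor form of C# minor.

Triads in D minor (harmonic minor): Dm (i), Edim (ii°), Faug (III+), Gm (iv), A (V), Bb (VI), C#dim (vii°).
Triads in C# minor (natural minor): C#m (i), D#dim (ii°), E (III), F#m (iv), G#m (v), A (VI), B (VII).
Shared triads with their functions: A (V in D minor, VI in C# minor).

A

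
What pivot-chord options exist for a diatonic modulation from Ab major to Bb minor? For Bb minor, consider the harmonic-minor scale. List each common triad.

Triads in Ab major: Ab (I), Bbm (ii), Cm (iii), Db (IV), Eb (V), Fm (vi), Gdim (vii°).
Triads in Bb minor (harmonic minor): Bbm (i), Cdim (ii°), Dbaug (III+), Ebm (iv), F (V), Gb (VI), Adim (vii°).
Shared triads with their functions: Bbm (ii in Ab major, i in Bb minor).

Bbm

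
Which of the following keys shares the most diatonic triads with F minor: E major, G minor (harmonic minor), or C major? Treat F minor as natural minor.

Triads of F minor (natural minor): F minor (i), G diminished (ii°), Ab major (III), Bb minor (iv), C minor (v), Db major (VI), Eb major (VII).
E major shares 0: none.
G minor (harmonic minor) shares 2: Cm, Eb.
C major shares 0: none.
The most common triads (2) are shared with G minor.

G minor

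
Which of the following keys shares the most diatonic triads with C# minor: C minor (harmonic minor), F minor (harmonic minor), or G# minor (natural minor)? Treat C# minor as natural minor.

G# minor

Triads of C# minor (natural minor): C# minor (i), D# diminished (ii°), E major (III), F# minor (iv), G# minor (v), A major (VI), B major (VII).
C minor (harmonic minor) shares 0: none.
F minor (harmonic minor) shares 0: none.
G# minor (natural minor) shares 4: C#m, E, G#m, B.
The most common triads (4) are shared with G# minor.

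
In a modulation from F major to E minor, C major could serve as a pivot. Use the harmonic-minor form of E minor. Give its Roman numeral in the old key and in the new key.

The scale of F major is F G A Bb C D E; C is degree 5, and the triad built there (C-E-G) is major, so it is V.
The scale of E minor (harmonic minor) is E F# G A B C D#; C is degree 6, and the triad built there (C-E-G) is major, so it is VI.

V in F major; VI in E minor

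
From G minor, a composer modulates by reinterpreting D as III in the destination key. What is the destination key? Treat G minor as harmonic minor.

B minor

The numeral III denotes a major triad on scale degree 3. With D on degree 3, the tonic of the new key is B.
Degree 3 carries a major triad in natural-minor keys, so the destination is B minor.
Check: the diatonic triads of B minor (natural minor) are Bm (i), C#dim (ii°), D (III), Em (iv), F#m (v), G (VI), A (VII) — D is indeed III.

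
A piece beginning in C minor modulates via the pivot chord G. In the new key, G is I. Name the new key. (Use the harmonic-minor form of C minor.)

G major

The numeral I denotes a major triad on scale degree 1. With G on degree 1, the tonic of the new key is G.
Degree 1 carries a major triad in major keys, so the destination is G major.
Check: the diatonic triads of G major are G (I), Am (ii), Bm (iii), C (IV), D (V), Em (vi), F#dim (vii°) — G is indeed I.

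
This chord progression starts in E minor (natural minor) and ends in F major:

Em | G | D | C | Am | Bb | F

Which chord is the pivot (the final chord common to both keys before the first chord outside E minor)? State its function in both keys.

Am — iv in E minor, iii in F major

Chords diatonic to E minor: Em, F#dim, G, Am, Bm, C, D.
Reading the progression, the first chord not in that set is Bb, so the modulation leaves E minor there.
The chord immediately before Bb is Am, which is diatonic to both keys: iv in E minor and iii in F major.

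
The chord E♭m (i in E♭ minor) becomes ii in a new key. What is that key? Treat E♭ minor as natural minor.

The numeral ii denotes a minor triad on scale degree 2. With E♭ on degree 2, the tonic of the new key is D♭.
Degree 2 carries a minor triad in major keys, so the destination is D♭ major.
Check: the diatonic triads of D♭ major are D♭ (I), E♭m (ii), Fm (iii), G♭ (IV), A♭ (V), B♭m (vi), Cdim (vii°) — E♭m is indeed ii.

D♭ major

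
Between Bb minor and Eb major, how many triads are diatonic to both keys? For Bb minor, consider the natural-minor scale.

2

Diatonic triads of Bb minor (natural minor): Bbm (i), Cdim (ii°), Db (III), Ebm (iv), Fm (v), Gb (VI), Ab (VII).
Diatonic triads of Eb major: Eb (I), Fm (ii), Gm (iii), Ab (IV), Bb (V), Cm (vi), Ddim (vii°).
Matching root and quality in both lists: Fm, Ab.
That gives 2 common triads.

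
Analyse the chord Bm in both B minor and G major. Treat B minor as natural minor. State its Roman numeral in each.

The scale of B minor (natural minor) is B C♯ D E F♯ G A; B is degree 1, and the triad built there (B-D-F♯) is minor, so it is i.
The scale of G major is G A B C D E F♯; B is degree 3, and the triad built there (B-D-F♯) is minor, so it is iii.

i in B minor; iii in G major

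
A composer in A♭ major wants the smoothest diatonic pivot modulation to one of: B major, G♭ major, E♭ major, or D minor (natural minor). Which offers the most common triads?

E♭ major

Triads of A♭ major: A♭ (I), B♭m (ii), Cm (iii), D♭ (IV), E♭ (V), Fm (vi), Gdim (vii°).
B major shares 0: none.
G♭ major shares 2: B♭m, D♭.
E♭ major shares 4: A♭, Cm, E♭, Fm.
D minor (natural minor) shares 0: none.
The most common triads (4) are shared with E♭ major.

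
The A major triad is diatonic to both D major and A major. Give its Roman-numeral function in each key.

V in D major; I in A major

The scale of D major is D E F♯ G A B C♯; A is degree 5, and the triad built there (A-C♯-E) is major, so it is V.
The scale of A major is A B C♯ D E F♯ G♯; A is degree 1, and the triad built there (A-C♯-E) is major, so it is I.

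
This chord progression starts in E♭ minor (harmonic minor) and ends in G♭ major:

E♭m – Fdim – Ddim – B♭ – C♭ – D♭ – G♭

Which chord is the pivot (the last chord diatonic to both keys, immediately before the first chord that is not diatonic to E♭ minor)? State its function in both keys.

Chords diatonic to E♭ minor: E♭m, Fdim, G♭aug, A♭m, B♭, C♭, Ddim.
Reading the progression, the first chord not in that set is D♭, so the modulation leaves E♭ minor there.
The chord immediately before D♭ is C♭, which is diatonic to both keys: VI in E♭ minor and IV in G♭ major.

C♭ — VI in E♭ minor, IV in G♭ major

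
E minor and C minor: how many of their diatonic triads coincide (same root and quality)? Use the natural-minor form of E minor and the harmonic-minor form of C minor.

Diatonic triads of E minor (natural minor): E minor (i), F# diminished (ii°), G major (III), A minor (iv), B minor (v), C major (VI), D major (VII).
Diatonic triads of C minor (harmonic minor): C minor (i), D diminished (ii°), Eb augmented (III+), F minor (iv), G major (V), Ab major (VI), B diminished (vii°).
Matching root and quality in both lists: G major.
That gives 1 common triad.

1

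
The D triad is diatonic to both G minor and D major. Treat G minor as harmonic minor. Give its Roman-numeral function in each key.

The scale of G minor (harmonic minor) is G A Bb C D Eb F#; D is degree 5, and the triad built there (D-F#-A) is major, so it is V.
The scale of D major is D E F# G A B C#; D is degree 1, and the triad built there (D-F#-A) is major, so it is I.

V in G minor; I in D major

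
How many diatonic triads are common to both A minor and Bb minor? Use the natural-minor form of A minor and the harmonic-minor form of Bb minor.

1

Diatonic triads of A minor (natural minor): A minor (i), B diminished (ii°), C major (III), D minor (iv), E minor (v), F major (VI), G major (VII).
Diatonic triads of Bb minor (harmonic minor): Bb minor (i), C diminished (ii°), Db augmented (III+), Eb minor (iv), F major (V), Gb major (VI), A diminished (vii°).
Matching root and quality in both lists: F major.
That gives 1 common triad.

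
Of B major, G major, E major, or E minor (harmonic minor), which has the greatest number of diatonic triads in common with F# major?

Triads of F# major: F# (I), G#m (ii), A#m (iii), B (IV), C# (V), D#m (vi), E#dim (vii°).
B major shares 4: F#, G#m, B, D#m.
G major shares 0: none.
E major shares 2: G#m, B.
E minor (harmonic minor) shares 1: B.
The most common triads (4) are shared with B major.

B major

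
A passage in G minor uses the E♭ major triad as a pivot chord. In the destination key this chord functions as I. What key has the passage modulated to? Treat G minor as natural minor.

The numeral I denotes a major triad on scale degree 1. With E♭ on degree 1, the tonic of the new key is E♭.
Degree 1 carries a major triad in major keys, so the destination is E♭ major.
Check: the diatonic triads of E♭ major are E♭ (I), Fm (ii), Gm (iii), A♭ (IV), B♭ (V), Cm (vi), Ddim (vii°) — E♭ major is indeed I.

E♭ major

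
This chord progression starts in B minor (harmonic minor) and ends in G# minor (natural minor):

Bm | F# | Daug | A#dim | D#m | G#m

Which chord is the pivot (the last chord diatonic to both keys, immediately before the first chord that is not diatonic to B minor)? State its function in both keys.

Chords diatonic to B minor: Bm, C#dim, Daug, Em, F#, G, A#dim.
Reading the progression, the first chord not in that set is D#m, so the modulation leaves B minor there.
The chord immediately before D#m is A#dim, which is diatonic to both keys: vii° in B minor and ii° in G# minor.

A#dim — vii° in B minor, ii° in G# minor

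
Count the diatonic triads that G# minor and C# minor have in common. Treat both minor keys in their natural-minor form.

4

Diatonic triads of G# minor (natural minor): G# minor (i), A# diminished (ii°), B major (III), C# minor (iv), D# minor (v), E major (VI), F# major (VII).
Diatonic triads of C# minor (natural minor): C# minor (i), D# diminished (ii°), E major (III), F# minor (iv), G# minor (v), A major (VI), B major (VII).
Matching root and quality in both lists: G# minor, B major, C# minor, E major.
That gives 4 common triads.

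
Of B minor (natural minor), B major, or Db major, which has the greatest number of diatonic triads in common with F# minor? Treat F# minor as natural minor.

B minor

Triads of F# minor (natural minor): F# minor (i), G# diminished (ii°), A major (III), B minor (iv), C# minor (v), D major (VI), E major (VII).
B minor (natural minor) shares 4: F#m, A, Bm, D.
B major shares 2: C#m, E.
Db major shares 0: none.
The most common triads (4) are shared with B minor.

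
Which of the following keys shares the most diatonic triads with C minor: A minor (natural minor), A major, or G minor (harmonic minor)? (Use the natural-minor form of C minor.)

Triads of C minor (natural minor): C minor (i), D diminished (ii°), Eb major (III), F minor (iv), G minor (v), Ab major (VI), Bb major (VII).
A minor (natural minor) shares 0: none.
A major shares 0: none.
G minor (harmonic minor) shares 3: Cm, Eb, Gm.
The most common triads (3) are shared with G minor.

G minor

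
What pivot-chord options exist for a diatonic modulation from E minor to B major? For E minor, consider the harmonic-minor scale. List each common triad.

B

Triads in E minor (harmonic minor): E minor (i), F# diminished (ii°), G augmented (III+), A minor (iv), B major (V), C major (VI), D# diminished (vii°).
Triads in B major: B major (I), C# minor (ii), D# minor (iii), E major (IV), F# major (V), G# minor (vi), A# diminished (vii°).
Shared triads with their functions: B major (V in E minor, I in B major).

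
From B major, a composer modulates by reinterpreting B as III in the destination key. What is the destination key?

G# minor

The numeral III denotes a major triad on scale degree 3. With B on degree 3, the tonic of the new key is G#.
Degree 3 carries a major triad in natural-minor keys, so the destination is G# minor.
Check: the diatonic triads of G# minor (natural minor) are G#m (i), A#dim (ii°), B (III), C#m (iv), D#m (v), E (VI), F# (VII) — B is indeed III.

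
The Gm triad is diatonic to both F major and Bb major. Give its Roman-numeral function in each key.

ii in F major; vi in Bb major

The scale of F major is F G A Bb C D E; G is degree 2, and the triad built there (G-Bb-D) is minor, so it is ii.
The scale of Bb major is Bb C D Eb F G A; G is degree 6, and the triad built there (G-Bb-D) is minor, so it is vi.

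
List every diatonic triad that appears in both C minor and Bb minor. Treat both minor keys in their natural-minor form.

Triads in C minor (natural minor): Cm (i), Ddim (ii°), Eb (III), Fm (iv), Gm (v), Ab (VI), Bb (VII).
Triads in Bb minor (natural minor): Bbm (i), Cdim (ii°), Db (III), Ebm (iv), Fm (v), Gb (VI), Ab (VII).
Shared triads with their functions: Fm (iv in C minor, v in Bb minor); Ab (VI in C minor, VII in Bb minor).

Fm, Ab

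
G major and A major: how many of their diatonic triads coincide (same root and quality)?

Diatonic triads of G major: G (I), Am (ii), Bm (iii), C (IV), D (V), Em (vi), F#dim (vii°).
Diatonic triads of A major: A (I), Bm (ii), C#m (iii), D (IV), E (V), F#m (vi), G#dim (vii°).
Matching root and quality in both lists: Bm, D.
That gives 2 common triads.

2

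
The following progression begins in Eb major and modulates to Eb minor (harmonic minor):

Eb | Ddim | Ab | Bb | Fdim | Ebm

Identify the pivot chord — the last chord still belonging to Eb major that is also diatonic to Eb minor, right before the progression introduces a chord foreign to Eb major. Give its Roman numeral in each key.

Bb — V in Eb major, V in Eb minor

Chords diatonic to Eb major: Eb, Fm, Gm, Ab, Bb, Cm, Ddim.
Reading the progression, the first chord not in that set is Fdim, so the modulation leaves Eb major there.
The chord immediately before Fdim is Bb, which is diatonic to both keys: V in Eb major and V in Eb minor.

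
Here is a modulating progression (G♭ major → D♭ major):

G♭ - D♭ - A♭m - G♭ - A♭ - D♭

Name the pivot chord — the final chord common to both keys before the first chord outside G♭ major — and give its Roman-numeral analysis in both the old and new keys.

G♭ — I in G♭ major, IV in D♭ major

Chords diatonic to G♭ major: G♭, A♭m, B♭m, C♭, D♭, E♭m, Fdim.
Reading the progression, the first chord not in that set is A♭, so the modulation leaves G♭ major there.
The chord immediately before A♭ is G♭, which is diatonic to both keys: I in G♭ major and IV in D♭ major.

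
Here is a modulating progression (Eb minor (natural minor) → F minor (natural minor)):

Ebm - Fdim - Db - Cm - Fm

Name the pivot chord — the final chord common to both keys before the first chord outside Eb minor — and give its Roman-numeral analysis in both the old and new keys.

Db — VII in Eb minor, VI in F minor

Chords diatonic to Eb minor: Ebm, Fdim, Gb, Abm, Bbm, Cb, Db.
Reading the progression, the first chord not in that set is Cm, so the modulation leaves Eb minor there.
The chord immediately before Cm is Db, which is diatonic to both keys: VII in Eb minor and VI in F minor.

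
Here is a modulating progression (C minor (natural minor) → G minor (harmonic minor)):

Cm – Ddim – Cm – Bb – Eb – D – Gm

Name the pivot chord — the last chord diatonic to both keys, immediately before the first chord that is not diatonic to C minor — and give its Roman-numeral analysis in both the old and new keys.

Chords diatonic to C minor: Cm, Ddim, Eb, Fm, Gm, Ab, Bb.
Reading the progression, the first chord not in that set is D, so the modulation leaves C minor there.
The chord immediately before D is Eb, which is diatonic to both keys: III in C minor and VI in G minor.

Eb — III in C minor, VI in G minor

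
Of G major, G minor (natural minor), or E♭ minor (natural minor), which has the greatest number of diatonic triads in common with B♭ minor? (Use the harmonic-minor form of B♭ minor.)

E♭ minor

Triads of B♭ minor (harmonic minor): B♭ minor (i), C diminished (ii°), D♭ augmented (III+), E♭ minor (iv), F major (V), G♭ major (VI), A diminished (vii°).
G major shares 0: none.
G minor (natural minor) shares 2: F, Adim.
E♭ minor (natural minor) shares 3: B♭m, E♭m, G♭.
The most common triads (3) are shared with E♭ minor.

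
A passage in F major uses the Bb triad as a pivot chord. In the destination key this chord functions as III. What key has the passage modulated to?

G minor

The numeral III denotes a major triad on scale degree 3. With Bb on degree 3, the tonic of the new key is G.
Degree 3 carries a major triad in natural-minor keys, so the destination is G minor.
Check: the diatonic triads of G minor (natural minor) are Gm (i), Adim (ii°), Bb (III), Cm (iv), Dm (v), Eb (VI), F (VII) — Bb is indeed III.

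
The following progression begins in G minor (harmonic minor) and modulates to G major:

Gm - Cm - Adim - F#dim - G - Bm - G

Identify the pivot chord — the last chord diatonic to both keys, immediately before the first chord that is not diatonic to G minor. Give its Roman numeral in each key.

Chords diatonic to G minor: Gm, Adim, Bbaug, Cm, D, Eb, F#dim.
Reading the progression, the first chord not in that set is G, so the modulation leaves G minor there.
The chord immediately before G is F#dim, which is diatonic to both keys: vii° in G minor and vii° in G major.

F#dim — vii° in G minor, vii° in G major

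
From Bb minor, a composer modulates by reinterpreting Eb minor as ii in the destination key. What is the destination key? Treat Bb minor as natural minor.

The numeral ii denotes a minor triad on scale degree 2. With Eb on degree 2, the tonic of the new key is Db.
Degree 2 carries a minor triad in major keys, so the destination is Db major.
Check: the diatonic triads of Db major are Db (I), Ebm (ii), Fm (iii), Gb (IV), Ab (V), Bbm (vi), Cdim (vii°) — Eb minor is indeed ii.

Db major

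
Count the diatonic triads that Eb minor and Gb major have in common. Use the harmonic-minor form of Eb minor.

4

Diatonic triads of Eb minor (harmonic minor): Eb minor (i), F diminished (ii°), Gb augmented (III+), Ab minor (iv), Bb major (V), Cb major (VI), D diminished (vii°).
Diatonic triads of Gb major: Gb major (I), Ab minor (ii), Bb minor (iii), Cb major (IV), Db major (V), Eb minor (vi), F diminished (vii°).
Matching root and quality in both lists: Eb minor, F diminished, Ab minor, Cb major.
That gives 4 common triads.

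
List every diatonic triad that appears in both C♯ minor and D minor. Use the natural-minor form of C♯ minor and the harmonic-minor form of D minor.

A

Triads in C♯ minor (natural minor): C♯ minor (i), D♯ diminished (ii°), E major (III), F♯ minor (iv), G♯ minor (v), A major (VI), B major (VII).
Triads in D minor (harmonic minor): D minor (i), E diminished (ii°), F augmented (III+), G minor (iv), A major (V), B♭ major (VI), C♯ diminished (vii°).
Shared triads with their functions: A major (VI in C♯ minor, V in D minor).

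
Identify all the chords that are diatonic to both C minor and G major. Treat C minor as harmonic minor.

G

Triads in C minor (harmonic minor): C minor (i), D diminished (ii°), Eb augmented (III+), F minor (iv), G major (V), Ab major (VI), B diminished (vii°).
Triads in G major: G major (I), A minor (ii), B minor (iii), C major (IV), D major (V), E minor (vi), F# diminished (vii°).
Shared triads with their functions: G major (V in C minor, I in G major).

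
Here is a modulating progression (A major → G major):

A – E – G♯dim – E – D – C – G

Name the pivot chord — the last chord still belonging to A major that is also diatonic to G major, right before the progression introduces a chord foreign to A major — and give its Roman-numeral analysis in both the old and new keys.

Chords diatonic to A major: A, Bm, C♯m, D, E, F♯m, G♯dim.
Reading the progression, the first chord not in that set is C, so the modulation leaves A major there.
The chord immediately before C is D, which is diatonic to both keys: IV in A major and V in G major.

D — IV in A major, V in G major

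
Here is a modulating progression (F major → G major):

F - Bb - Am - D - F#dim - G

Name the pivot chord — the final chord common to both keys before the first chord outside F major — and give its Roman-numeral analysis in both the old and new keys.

Am — iii in F major, ii in G major

Chords diatonic to F major: F, Gm, Am, Bb, C, Dm, Edim.
Reading the progression, the first chord not in that set is D, so the modulation leaves F major there.
The chord immediately before D is Am, which is diatonic to both keys: iii in F major and ii in G major.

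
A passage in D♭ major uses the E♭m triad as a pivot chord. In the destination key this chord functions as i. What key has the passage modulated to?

The numeral i denotes a minor triad on scale degree 1. With E♭ on degree 1, the tonic of the new key is E♭.
Degree 1 carries a minor triad in minor keys, so the destination is E♭ minor.
Check: the diatonic triads of E♭ minor (natural minor) are E♭m (i), Fdim (ii°), G♭ (III), A♭m (iv), B♭m (v), C♭ (VI), D♭ (VII) — E♭m is indeed i.

E♭ minor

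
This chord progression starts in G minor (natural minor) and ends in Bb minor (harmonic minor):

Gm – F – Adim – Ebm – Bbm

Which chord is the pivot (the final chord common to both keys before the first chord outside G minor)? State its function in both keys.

Adim — ii° in G minor, vii° in Bb minor

Chords diatonic to G minor: Gm, Adim, Bb, Cm, Dm, Eb, F.
Reading the progression, the first chord not in that set is Ebm, so the modulation leaves G minor there.
The chord immediately before Ebm is Adim, which is diatonic to both keys: ii° in G minor and vii° in Bb minor.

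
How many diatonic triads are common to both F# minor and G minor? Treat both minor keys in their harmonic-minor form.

Diatonic triads of F# minor (harmonic minor): F# minor (i), G# diminished (ii°), A augmented (III+), B minor (iv), C# major (V), D major (VI), E# diminished (vii°).
Diatonic triads of G minor (harmonic minor): G minor (i), A diminished (ii°), Bb augmented (III+), C minor (iv), D major (V), Eb major (VI), F# diminished (vii°).
Matching root and quality in both lists: D major.
That gives 1 common triad.

1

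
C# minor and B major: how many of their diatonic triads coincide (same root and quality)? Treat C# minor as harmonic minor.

Diatonic triads of C# minor (harmonic minor): C#m (i), D#dim (ii°), Eaug (III+), F#m (iv), G# (V), A (VI), B#dim (vii°).
Diatonic triads of B major: B (I), C#m (ii), D#m (iii), E (IV), F# (V), G#m (vi), A#dim (vii°).
Matching root and quality in both lists: C#m.
That gives 1 common triad.

1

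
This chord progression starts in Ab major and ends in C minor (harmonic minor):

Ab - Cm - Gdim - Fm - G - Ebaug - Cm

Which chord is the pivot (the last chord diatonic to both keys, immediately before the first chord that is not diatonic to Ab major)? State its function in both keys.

Fm — vi in Ab major, iv in C minor

Chords diatonic to Ab major: Ab, Bbm, Cm, Db, Eb, Fm, Gdim.
Reading the progression, the first chord not in that set is G, so the modulation leaves Ab major there.
The chord immediately before G is Fm, which is diatonic to both keys: vi in Ab major and iv in C minor.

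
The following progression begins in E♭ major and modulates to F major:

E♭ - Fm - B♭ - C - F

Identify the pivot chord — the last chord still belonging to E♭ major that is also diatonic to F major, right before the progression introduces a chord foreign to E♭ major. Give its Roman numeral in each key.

Chords diatonic to E♭ major: E♭, Fm, Gm, A♭, B♭, Cm, Ddim.
Reading the progression, the first chord not in that set is C, so the modulation leaves E♭ major there.
The chord immediately before C is B♭, which is diatonic to both keys: V in E♭ major and IV in F major.

B♭ — V in E♭ major, IV in F major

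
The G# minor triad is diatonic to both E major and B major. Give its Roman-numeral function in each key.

The scale of E major is E F# G# A B C# D#; G# is degree 3, and the triad built there (G#-B-D#) is minor, so it is iii.
The scale of B major is B C# D# E F# G# A#; G# is degree 6, and the triad built there (G#-B-D#) is minor, so it is vi.

iii in E major; vi in B major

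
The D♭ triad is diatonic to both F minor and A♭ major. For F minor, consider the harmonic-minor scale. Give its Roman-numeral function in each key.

The scale of F minor (harmonic minor) is F G A♭ B♭ C D♭ E; D♭ is degree 6, and the triad built there (D♭-F-A♭) is major, so it is VI.
The scale of A♭ major is A♭ B♭ C D♭ E♭ F G; D♭ is degree 4, and the triad built there (D♭-F-A♭) is major, so it is IV.

VI in F minor; IV in A♭ major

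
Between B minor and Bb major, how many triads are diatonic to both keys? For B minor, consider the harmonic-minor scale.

0

Diatonic triads of B minor (harmonic minor): Bm (i), C#dim (ii°), Daug (III+), Em (iv), F# (V), G (VI), A#dim (vii°).
Diatonic triads of Bb major: Bb (I), Cm (ii), Dm (iii), Eb (IV), F (V), Gm (vi), Adim (vii°).
No triad has the same root and quality in both keys.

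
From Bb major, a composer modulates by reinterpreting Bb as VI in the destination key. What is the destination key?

D minor

The numeral VI denotes a major triad on scale degree 6. With Bb on degree 6, the tonic of the new key is D.
Degree 6 carries a major triad in minor keys, so the destination is D minor.
Check: the diatonic triads of D minor (natural minor) are Dm (i), Edim (ii°), F (III), Gm (iv), Am (v), Bb (VI), C (VII) — Bb is indeed VI.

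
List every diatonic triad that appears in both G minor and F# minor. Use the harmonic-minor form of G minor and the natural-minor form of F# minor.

D

Triads in G minor (harmonic minor): Gm (i), Adim (ii°), Bbaug (III+), Cm (iv), D (V), Eb (VI), F#dim (vii°).
Triads in F# minor (natural minor): F#m (i), G#dim (ii°), A (III), Bm (iv), C#m (v), D (VI), E (VII).
Shared triads with their functions: D (V in G minor, VI in F# minor).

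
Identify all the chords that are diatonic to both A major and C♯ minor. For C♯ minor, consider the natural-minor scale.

Triads in A major: A (I), Bm (ii), C♯m (iii), D (IV), E (V), F♯m (vi), G♯dim (vii°).
Triads in C♯ minor (natural minor): C♯m (i), D♯dim (ii°), E (III), F♯m (iv), G♯m (v), A (VI), B (VII).
Shared triads with their functions: A (I in A major, VI in C♯ minor); C♯m (iii in A major, i in C♯ minor); E (V in A major, III in C♯ minor); F♯m (vi in A major, iv in C♯ minor).

A, C♯m, E, F♯m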